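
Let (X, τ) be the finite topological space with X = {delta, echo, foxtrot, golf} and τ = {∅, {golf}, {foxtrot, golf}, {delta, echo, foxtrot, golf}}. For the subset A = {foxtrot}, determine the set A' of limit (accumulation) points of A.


A' = {delta, echo}

For each x ∈ X, list the open sets U ∈ τ with x ∈ U, then check whether U ∩ (A ∖ {x}) ≠ ∅ for every such U.
  x = delta: opens ∋ x are {delta, echo, foxtrot, golf}; each meets A ∖ {delta}, so x IS a limit point.
  x = echo: opens ∋ x are {delta, echo, foxtrot, golf}; each meets A ∖ {echo}, so x IS a limit point.
  x = foxtrot: open {foxtrot, golf} ∋ x has {foxtrot, golf} ∩ (A ∖ {foxtrot}) = ∅, so x is NOT a limit point.
  x = golf: open {golf} ∋ x has {golf} ∩ (A ∖ {golf}) = ∅, so x is NOT a limit point.
Collecting: A' = {delta, echo}.


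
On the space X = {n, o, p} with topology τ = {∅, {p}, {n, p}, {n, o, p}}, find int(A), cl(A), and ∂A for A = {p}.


int(A) = {p}, cl(A) = {n, o, p}, ∂A = {n, o}.

Closed sets in (X, τ) are complements of opens:
  closed(X, τ) = {∅, {o}, {n, o}, {n, o, p}}.
int(A) = ⋃ {U ∈ τ : U ⊆ A}. Opens contained in A: ∅, {p}.
Taking the union of these: int(A) = {p}.
cl(A) = ⋂ {C closed : A ⊆ C}. Closed sets containing A: {n, o, p}.
Intersecting these: cl(A) = {n, o, p}.
∂A = cl(A) ∖ int(A) = {n, o, p} ∖ {p} = {n, o}.


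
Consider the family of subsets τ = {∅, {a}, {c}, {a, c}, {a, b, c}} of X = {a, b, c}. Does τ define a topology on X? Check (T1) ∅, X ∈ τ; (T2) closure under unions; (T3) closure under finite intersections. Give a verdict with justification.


τ IS a topology on X.

Axiom (T1): ∅ ∈ τ? Yes; X ∈ τ? Yes.
Axiom (T2/T3): check pairwise unions and intersections of members of τ.
All pairwise intersections and unions checked — each lies in τ. Therefore τ satisfies (T1), (T2), (T3): it IS a topology on X.


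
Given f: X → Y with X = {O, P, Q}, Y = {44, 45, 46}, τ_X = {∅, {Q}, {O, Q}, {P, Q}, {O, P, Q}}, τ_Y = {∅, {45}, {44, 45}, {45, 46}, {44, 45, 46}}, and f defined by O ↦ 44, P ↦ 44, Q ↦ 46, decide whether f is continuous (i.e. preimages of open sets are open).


f is NOT continuous.

Compute f^{-1}(U) for each U ∈ τ_Y:
  U = ∅: f^{-1}(U) = ∅ ∈ τ_X ✓.
  U = {45}: f^{-1}(U) = ∅ ∈ τ_X ✓.
  U = {44, 45}: f^{-1}(U) = {O, P} ∉ τ_X ✗.
  U = {45, 46}: f^{-1}(U) = {Q} ∈ τ_X ✓.
  U = {44, 45, 46}: f^{-1}(U) = {O, P, Q} ∈ τ_X ✓.
Found U = {44, 45} with f^{-1}(U) = {O, P} not in τ_X. Therefore f is NOT continuous.


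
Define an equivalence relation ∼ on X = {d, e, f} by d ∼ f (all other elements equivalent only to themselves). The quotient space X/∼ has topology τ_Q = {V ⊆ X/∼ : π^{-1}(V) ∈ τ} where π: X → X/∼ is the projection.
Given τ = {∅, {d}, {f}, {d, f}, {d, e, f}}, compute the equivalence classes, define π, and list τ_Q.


X/∼ = {[d=f], [e]}; |τ_Q| = 3.

Equivalence classes: [d=f], [e].
Quotient map π: X → X/∼ sends d ↦ [d=f], e ↦ [e], f ↦ [d=f].
For each subset V ⊆ X/∼, compute π^{-1}(V) ⊆ X and check whether π^{-1}(V) ∈ τ. V is open in τ_Q iff π^{-1}(V) ∈ τ.
  V = {}: π^{-1}(V) = ∅ ∈ τ ✓.
  V = {[d=f]}: π^{-1}(V) = {d, f} ∈ τ ✓.
  V = {[e]}: π^{-1}(V) = {e} ∉ τ ✗.
  V = {[d=f], [e]}: π^{-1}(V) = {d, e, f} ∈ τ ✓.
Open sets in the quotient: τ_Q = {{}, {[d=f]}, {[d=f], [e]}} (3 elements).


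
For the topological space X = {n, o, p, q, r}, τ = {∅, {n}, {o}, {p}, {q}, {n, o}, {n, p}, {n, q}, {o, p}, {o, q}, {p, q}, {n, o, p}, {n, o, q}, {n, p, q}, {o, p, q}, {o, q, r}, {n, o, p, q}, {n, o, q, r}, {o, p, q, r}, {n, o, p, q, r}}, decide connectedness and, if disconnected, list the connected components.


(X, τ) is disconnected; components = [{n}, {p}, {o, q, r}].

Find clopen sets (U ∈ τ with X ∖ U ∈ τ):
  U = ∅, X ∖ U = {n, o, p, q, r} — both open, so U is clopen.
  U = {n}, X ∖ U = {o, p, q, r} — both open, so U is clopen.
  U = {p}, X ∖ U = {n, o, q, r} — both open, so U is clopen.
  U = {n, p}, X ∖ U = {o, q, r} — both open, so U is clopen.
  U = {o, q, r}, X ∖ U = {n, p} — both open, so U is clopen.
  U = {n, o, q, r}, X ∖ U = {p} — both open, so U is clopen.
  U = {o, p, q, r}, X ∖ U = {n} — both open, so U is clopen.
  U = {n, o, p, q, r}, X ∖ U = ∅ — both open, so U is clopen.
Nontrivial clopen(s) exist: e.g. {n, p}. So (X, τ) is disconnected.
Compute connected components by grouping points that agree on all clopens:
  component: {n}
  component: {p}
  component: {o, q, r}


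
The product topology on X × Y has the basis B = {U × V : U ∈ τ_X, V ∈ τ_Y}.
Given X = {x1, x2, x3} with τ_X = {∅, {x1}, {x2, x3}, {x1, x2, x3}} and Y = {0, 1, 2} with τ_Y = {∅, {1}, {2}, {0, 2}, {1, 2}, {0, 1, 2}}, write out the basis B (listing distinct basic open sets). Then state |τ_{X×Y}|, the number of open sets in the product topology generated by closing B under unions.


Basis B = {∅ × ∅, {x1} × {1}, {x1} × {2}, {x1} × {0, 2}, {x1} × {1, 2}, {x2, x3} × {1}, {x2, x3} × {2}, {x1} × {0, 1, 2}, {x1, x2, x3} × {1}, {x1, x2, x3} × {2}, {x2, x3} × {0, 2}, {x2, x3} × {1, 2}, {x1, x2, x3} × {0, 2}, {x1, x2, x3} × {1, 2}, {x2, x3} × {0, 1, 2}, {x1, x2, x3} × {0, 1, 2}}; |τ_{X×Y}| = 36.

Enumerate products U × V with U ∈ τ_X, V ∈ τ_Y (deduplicated):
  ∅ × ∅ = {} (∅)
  {x1} × {1} = {(x1,1)}
  {x1} × {2} = {(x1,2)}
  {x1} × {0, 2} = {(x1,0), (x1,2)}
  {x1} × {1, 2} = {(x1,1), (x1,2)}
  {x2, x3} × {1} = {(x2,1), (x3,1)}
  {x2, x3} × {2} = {(x2,2), (x3,2)}
  {x1} × {0, 1, 2} = {(x1,0), (x1,1), (x1,2)}
  {x1, x2, x3} × {1} = {(x1,1), (x2,1), (x3,1)}
  {x1, x2, x3} × {2} = {(x1,2), (x2,2), (x3,2)}
  {x2, x3} × {0, 2} = {(x2,0), (x2,2), (x3,0), (x3,2)}
  {x2, x3} × {1, 2} = {(x2,1), (x2,2), (x3,1), (x3,2)}
  {x1, x2, x3} × {0, 2} = {(x1,0), (x1,2), (x2,0), (x2,2), (x3,0), (x3,2)}
  {x1, x2, x3} × {1, 2} = {(x1,1), (x1,2), (x2,1), (x2,2), (x3,1), (x3,2)}
  {x2, x3} × {0, 1, 2} = {(x2,0), (x2,1), (x2,2), (x3,0), (x3,1), (x3,2)}
  {x1, x2, x3} × {0, 1, 2} = {(x1,0), (x1,1), (x1,2), (x2,0), (x2,1), (x2,2), (x3,0), (x3,1), (x3,2)}
These 16 distinct sets form the basis B.
Close under arbitrary unions to get τ_{X×Y}; counting gives |τ_{X×Y}| = 36.


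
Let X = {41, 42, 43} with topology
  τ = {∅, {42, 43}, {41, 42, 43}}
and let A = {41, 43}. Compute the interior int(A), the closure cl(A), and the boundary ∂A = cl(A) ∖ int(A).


int(A) = ∅, cl(A) = {41, 42, 43}, ∂A = {41, 42, 43}.

Closed sets in (X, τ) are complements of opens:
  closed(X, τ) = {∅, {41}, {41, 42, 43}}.
int(A) = ⋃ {U ∈ τ : U ⊆ A}. Opens contained in A: ∅.
Taking the union of these: int(A) = ∅.
cl(A) = ⋂ {C closed : A ⊆ C}. Closed sets containing A: {41, 42, 43}.
Intersecting these: cl(A) = {41, 42, 43}.
∂A = cl(A) ∖ int(A) = {41, 42, 43} ∖ ∅ = {41, 42, 43}.


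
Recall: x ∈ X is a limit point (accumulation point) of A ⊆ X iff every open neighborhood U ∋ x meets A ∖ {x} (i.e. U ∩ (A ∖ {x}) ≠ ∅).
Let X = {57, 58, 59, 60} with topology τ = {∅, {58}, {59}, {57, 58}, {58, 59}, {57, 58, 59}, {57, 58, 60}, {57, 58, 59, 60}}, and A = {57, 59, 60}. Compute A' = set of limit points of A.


A' = {60}

For each x ∈ X, list the open sets U ∈ τ with x ∈ U, then check whether U ∩ (A ∖ {x}) ≠ ∅ for every such U.
  x = 57: open {57, 58} ∋ x has {57, 58} ∩ (A ∖ {57}) = ∅, so x is NOT a limit point.
  x = 58: open {58} ∋ x has {58} ∩ (A ∖ {58}) = ∅, so x is NOT a limit point.
  x = 59: open {59} ∋ x has {59} ∩ (A ∖ {59}) = ∅, so x is NOT a limit point.
  x = 60: opens ∋ x are {57, 58, 60}, {57, 58, 59, 60}; each meets A ∖ {60}, so x IS a limit point.
Collecting: A' = {60}.


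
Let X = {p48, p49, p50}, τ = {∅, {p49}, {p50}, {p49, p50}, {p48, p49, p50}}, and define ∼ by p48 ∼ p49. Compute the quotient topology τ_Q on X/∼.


X/∼ = {[p48=p49], [p50]}; |τ_Q| = 3.

Equivalence classes: [p48=p49], [p50].
Quotient map π: X → X/∼ sends p48 ↦ [p48=p49], p49 ↦ [p48=p49], p50 ↦ [p50].
For each subset V ⊆ X/∼, compute π^{-1}(V) ⊆ X and check whether π^{-1}(V) ∈ τ. V is open in τ_Q iff π^{-1}(V) ∈ τ.
  V = {}: π^{-1}(V) = ∅ ∈ τ ✓.
  V = {[p48=p49]}: π^{-1}(V) = {p48, p49} ∉ τ ✗.
  V = {[p50]}: π^{-1}(V) = {p50} ∈ τ ✓.
  V = {[p48=p49], [p50]}: π^{-1}(V) = {p48, p49, p50} ∈ τ ✓.
Open sets in the quotient: τ_Q = {{}, {[p50]}, {[p48=p49], [p50]}} (3 elements).


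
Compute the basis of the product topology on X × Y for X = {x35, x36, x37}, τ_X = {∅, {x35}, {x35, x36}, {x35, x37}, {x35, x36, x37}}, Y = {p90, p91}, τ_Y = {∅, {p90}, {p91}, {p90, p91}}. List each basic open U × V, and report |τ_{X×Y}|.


Basis B = {∅ × ∅, {x35} × {p90}, {x35} × {p91}, {x35} × {p90, p91}, {x35, x36} × {p90}, {x35, x37} × {p90}, {x35, x36} × {p91}, {x35, x37} × {p91}, {x35, x36, x37} × {p90}, {x35, x36, x37} × {p91}, {x35, x36} × {p90, p91}, {x35, x37} × {p90, p91}, {x35, x36, x37} × {p90, p91}}; |τ_{X×Y}| = 25.

Enumerate products U × V with U ∈ τ_X, V ∈ τ_Y (deduplicated):
  ∅ × ∅ = {} (∅)
  {x35} × {p90} = {(x35,p90)}
  {x35} × {p91} = {(x35,p91)}
  {x35} × {p90, p91} = {(x35,p90), (x35,p91)}
  {x35, x36} × {p90} = {(x35,p90), (x36,p90)}
  {x35, x37} × {p90} = {(x35,p90), (x37,p90)}
  {x35, x36} × {p91} = {(x35,p91), (x36,p91)}
  {x35, x37} × {p91} = {(x35,p91), (x37,p91)}
  {x35, x36, x37} × {p90} = {(x35,p90), (x36,p90), (x37,p90)}
  {x35, x36, x37} × {p91} = {(x35,p91), (x36,p91), (x37,p91)}
  {x35, x36} × {p90, p91} = {(x35,p90), (x35,p91), (x36,p90), (x36,p91)}
  {x35, x37} × {p90, p91} = {(x35,p90), (x35,p91), (x37,p90), (x37,p91)}
  {x35, x36, x37} × {p90, p91} = {(x35,p90), (x35,p91), (x36,p90), (x36,p91), (x37,p90), (x37,p91)}
These 13 distinct sets form the basis B.
Close under arbitrary unions to get τ_{X×Y}; counting gives |τ_{X×Y}| = 25.


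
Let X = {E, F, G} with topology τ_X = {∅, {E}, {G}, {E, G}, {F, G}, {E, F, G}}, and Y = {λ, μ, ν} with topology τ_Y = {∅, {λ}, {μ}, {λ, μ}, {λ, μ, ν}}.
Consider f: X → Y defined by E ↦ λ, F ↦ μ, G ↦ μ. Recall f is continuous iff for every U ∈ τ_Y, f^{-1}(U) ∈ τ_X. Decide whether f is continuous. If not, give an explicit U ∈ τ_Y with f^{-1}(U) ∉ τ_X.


f IS continuous.

Compute f^{-1}(U) for each U ∈ τ_Y:
  U = ∅: f^{-1}(U) = ∅ ∈ τ_X ✓.
  U = {λ}: f^{-1}(U) = {E} ∈ τ_X ✓.
  U = {μ}: f^{-1}(U) = {F, G} ∈ τ_X ✓.
  U = {λ, μ}: f^{-1}(U) = {E, F, G} ∈ τ_X ✓.
  U = {λ, μ, ν}: f^{-1}(U) = {E, F, G} ∈ τ_X ✓.
Every preimage lies in τ_X, so f IS continuous.


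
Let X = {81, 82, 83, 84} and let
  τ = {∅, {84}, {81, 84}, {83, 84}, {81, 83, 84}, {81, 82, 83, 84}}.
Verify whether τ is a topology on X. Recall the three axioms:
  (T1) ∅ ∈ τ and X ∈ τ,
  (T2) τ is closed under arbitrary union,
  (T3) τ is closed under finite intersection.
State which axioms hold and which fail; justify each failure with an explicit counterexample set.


τ IS a topology on X.

Axiom (T1): ∅ ∈ τ? Yes; X ∈ τ? Yes.
Axiom (T2/T3): check pairwise unions and intersections of members of τ.
All pairwise intersections and unions checked — each lies in τ. Therefore τ satisfies (T1), (T2), (T3): it IS a topology on X.


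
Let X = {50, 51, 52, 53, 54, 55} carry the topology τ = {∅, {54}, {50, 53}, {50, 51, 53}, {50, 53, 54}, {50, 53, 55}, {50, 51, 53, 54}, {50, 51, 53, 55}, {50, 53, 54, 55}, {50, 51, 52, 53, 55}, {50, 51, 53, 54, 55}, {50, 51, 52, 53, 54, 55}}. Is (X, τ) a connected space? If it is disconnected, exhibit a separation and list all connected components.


(X, τ) is disconnected; components = [{54}, {50, 51, 52, 53, 55}].

Find clopen sets (U ∈ τ with X ∖ U ∈ τ):
  U = ∅, X ∖ U = {50, 51, 52, 53, 54, 55} — both open, so U is clopen.
  U = {54}, X ∖ U = {50, 51, 52, 53, 55} — both open, so U is clopen.
  U = {50, 51, 52, 53, 55}, X ∖ U = {54} — both open, so U is clopen.
  U = {50, 51, 52, 53, 54, 55}, X ∖ U = ∅ — both open, so U is clopen.
Nontrivial clopen(s) exist: e.g. {54}. So (X, τ) is disconnected.
Compute connected components by grouping points that agree on all clopens:
  component: {54}
  component: {50, 51, 52, 53, 55}


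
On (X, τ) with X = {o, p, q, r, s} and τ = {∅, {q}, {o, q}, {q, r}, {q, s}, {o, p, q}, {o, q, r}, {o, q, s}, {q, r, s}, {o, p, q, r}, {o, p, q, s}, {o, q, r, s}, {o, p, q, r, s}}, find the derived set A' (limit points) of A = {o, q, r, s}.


A' = {o, p, r, s}

For each x ∈ X, list the open sets U ∈ τ with x ∈ U, then check whether U ∩ (A ∖ {x}) ≠ ∅ for every such U.
  x = o: opens ∋ x are {o, q}, {o, p, q}, {o, q, r}, {o, q, s}, {o, p, q, r}, {o, p, q, s}, {o, q, r, s}, {o, p, q, r, s}; each meets A ∖ {o}, so x IS a limit point.
  x = p: opens ∋ x are {o, p, q}, {o, p, q, r}, {o, p, q, s}, {o, p, q, r, s}; each meets A ∖ {p}, so x IS a limit point.
  x = q: open {q} ∋ x has {q} ∩ (A ∖ {q}) = ∅, so x is NOT a limit point.
  x = r: opens ∋ x are {q, r}, {o, q, r}, {q, r, s}, {o, p, q, r}, {o, q, r, s}, {o, p, q, r, s}; each meets A ∖ {r}, so x IS a limit point.
  x = s: opens ∋ x are {q, s}, {o, q, s}, {q, r, s}, {o, p, q, s}, {o, q, r, s}, {o, p, q, r, s}; each meets A ∖ {s}, so x IS a limit point.
Collecting: A' = {o, p, r, s}.


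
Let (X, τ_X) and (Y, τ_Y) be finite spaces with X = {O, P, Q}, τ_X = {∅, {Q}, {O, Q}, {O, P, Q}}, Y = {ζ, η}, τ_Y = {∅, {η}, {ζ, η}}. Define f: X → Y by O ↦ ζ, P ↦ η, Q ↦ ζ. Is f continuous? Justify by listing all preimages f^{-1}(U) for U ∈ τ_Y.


f is NOT continuous.

Compute f^{-1}(U) for each U ∈ τ_Y:
  U = ∅: f^{-1}(U) = ∅ ∈ τ_X ✓.
  U = {η}: f^{-1}(U) = {P} ∉ τ_X ✗.
  U = {ζ, η}: f^{-1}(U) = {O, P, Q} ∈ τ_X ✓.
Found U = {η} with f^{-1}(U) = {P} not in τ_X. Therefore f is NOT continuous.


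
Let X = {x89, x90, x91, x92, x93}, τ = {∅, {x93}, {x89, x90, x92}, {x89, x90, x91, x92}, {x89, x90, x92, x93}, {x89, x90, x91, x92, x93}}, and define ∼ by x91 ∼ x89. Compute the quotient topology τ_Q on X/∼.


X/∼ = {[x89=x91], [x90], [x92], [x93]}; |τ_Q| = 4.

Equivalence classes: [x89=x91], [x90], [x92], [x93].
Quotient map π: X → X/∼ sends x89 ↦ [x89=x91], x90 ↦ [x90], x91 ↦ [x89=x91], x92 ↦ [x92], x93 ↦ [x93].
For each subset V ⊆ X/∼, compute π^{-1}(V) ⊆ X and check whether π^{-1}(V) ∈ τ. V is open in τ_Q iff π^{-1}(V) ∈ τ.
  V = {}: π^{-1}(V) = ∅ ∈ τ ✓.
  V = {[x89=x91]}: π^{-1}(V) = {x89, x91} ∉ τ ✗.
  V = {[x90]}: π^{-1}(V) = {x90} ∉ τ ✗.
  V = {[x89=x91], [x90]}: π^{-1}(V) = {x89, x90, x91} ∉ τ ✗.
  V = {[x92]}: π^{-1}(V) = {x92} ∉ τ ✗.
  V = {[x89=x91], [x92]}: π^{-1}(V) = {x89, x91, x92} ∉ τ ✗.
  V = {[x90], [x92]}: π^{-1}(V) = {x90, x92} ∉ τ ✗.
  V = {[x89=x91], [x90], [x92]}: π^{-1}(V) = {x89, x90, x91, x92} ∈ τ ✓.
  V = {[x93]}: π^{-1}(V) = {x93} ∈ τ ✓.
  V = {[x89=x91], [x93]}: π^{-1}(V) = {x89, x91, x93} ∉ τ ✗.
  V = {[x90], [x93]}: π^{-1}(V) = {x90, x93} ∉ τ ✗.
  V = {[x89=x91], [x90], [x93]}: π^{-1}(V) = {x89, x90, x91, x93} ∉ τ ✗.
  V = {[x92], [x93]}: π^{-1}(V) = {x92, x93} ∉ τ ✗.
  V = {[x89=x91], [x92], [x93]}: π^{-1}(V) = {x89, x91, x92, x93} ∉ τ ✗.
  V = {[x90], [x92], [x93]}: π^{-1}(V) = {x90, x92, x93} ∉ τ ✗.
  V = {[x89=x91], [x90], [x92], [x93]}: π^{-1}(V) = {x89, x90, x91, x92, x93} ∈ τ ✓.
Open sets in the quotient: τ_Q = {{}, {[x89=x91], [x90], [x92]}, {[x93]}, {[x89=x91], [x90], [x92], [x93]}} (4 elements).


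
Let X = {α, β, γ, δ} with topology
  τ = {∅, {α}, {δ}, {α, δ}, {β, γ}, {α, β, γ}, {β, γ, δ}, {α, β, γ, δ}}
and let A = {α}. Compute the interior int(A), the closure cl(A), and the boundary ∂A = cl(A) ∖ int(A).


int(A) = {α}, cl(A) = {α}, ∂A = ∅.

Closed sets in (X, τ) are complements of opens:
  closed(X, τ) = {∅, {α}, {δ}, {α, δ}, {β, γ}, {α, β, γ}, {β, γ, δ}, {α, β, γ, δ}}.
int(A) = ⋃ {U ∈ τ : U ⊆ A}. Opens contained in A: ∅, {α}.
Taking the union of these: int(A) = {α}.
cl(A) = ⋂ {C closed : A ⊆ C}. Closed sets containing A: {α}, {α, δ}, {α, β, γ}, {α, β, γ, δ}.
Intersecting these: cl(A) = {α}.
∂A = cl(A) ∖ int(A) = {α} ∖ {α} = ∅.


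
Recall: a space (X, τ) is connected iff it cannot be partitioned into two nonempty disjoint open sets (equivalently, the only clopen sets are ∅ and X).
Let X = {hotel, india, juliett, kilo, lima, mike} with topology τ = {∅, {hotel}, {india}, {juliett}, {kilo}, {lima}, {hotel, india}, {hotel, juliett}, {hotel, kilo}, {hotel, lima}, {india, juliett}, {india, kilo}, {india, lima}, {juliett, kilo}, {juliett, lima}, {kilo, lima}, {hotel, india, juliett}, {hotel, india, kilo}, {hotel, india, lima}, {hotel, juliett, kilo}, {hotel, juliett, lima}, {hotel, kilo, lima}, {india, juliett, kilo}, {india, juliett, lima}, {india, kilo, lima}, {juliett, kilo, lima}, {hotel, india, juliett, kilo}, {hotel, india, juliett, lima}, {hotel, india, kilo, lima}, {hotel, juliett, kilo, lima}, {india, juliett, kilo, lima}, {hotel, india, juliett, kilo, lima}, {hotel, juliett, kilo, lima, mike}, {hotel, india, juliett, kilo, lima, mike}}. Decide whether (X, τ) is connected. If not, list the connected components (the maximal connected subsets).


(X, τ) is disconnected; components = [{india}, {hotel, juliett, kilo, lima, mike}].

Find clopen sets (U ∈ τ with X ∖ U ∈ τ):
  U = ∅, X ∖ U = {hotel, india, juliett, kilo, lima, mike} — both open, so U is clopen.
  U = {india}, X ∖ U = {hotel, juliett, kilo, lima, mike} — both open, so U is clopen.
  U = {hotel, juliett, kilo, lima, mike}, X ∖ U = {india} — both open, so U is clopen.
  U = {hotel, india, juliett, kilo, lima, mike}, X ∖ U = ∅ — both open, so U is clopen.
Nontrivial clopen(s) exist: e.g. {hotel, juliett, kilo, lima, mike}. So (X, τ) is disconnected.
Compute connected components by grouping points that agree on all clopens:
  component: {india}
  component: {hotel, juliett, kilo, lima, mike}


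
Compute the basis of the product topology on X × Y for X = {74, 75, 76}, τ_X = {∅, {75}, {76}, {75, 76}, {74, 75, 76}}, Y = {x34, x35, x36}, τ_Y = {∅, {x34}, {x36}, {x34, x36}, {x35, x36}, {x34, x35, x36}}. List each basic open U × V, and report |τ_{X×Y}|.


Basis B = {∅ × ∅, {75} × {x34}, {75} × {x36}, {76} × {x34}, {76} × {x36}, {75} × {x34, x36}, {75, 76} × {x34}, {75} × {x35, x36}, {75, 76} × {x36}, {76} × {x34, x36}, {76} × {x35, x36}, {74, 75, 76} × {x34}, {74, 75, 76} × {x36}, {75} × {x34, x35, x36}, {76} × {x34, x35, x36}, {75, 76} × {x34, x36}, {75, 76} × {x35, x36}, {74, 75, 76} × {x34, x36}, {74, 75, 76} × {x35, x36}, {75, 76} × {x34, x35, x36}, {74, 75, 76} × {x34, x35, x36}}; |τ_{X×Y}| = 70.

Enumerate products U × V with U ∈ τ_X, V ∈ τ_Y (deduplicated):
  ∅ × ∅ = {} (∅)
  {75} × {x34} = {(75,x34)}
  {75} × {x36} = {(75,x36)}
  {76} × {x34} = {(76,x34)}
  {76} × {x36} = {(76,x36)}
  {75} × {x34, x36} = {(75,x34), (75,x36)}
  {75, 76} × {x34} = {(75,x34), (76,x34)}
  {75} × {x35, x36} = {(75,x35), (75,x36)}
  {75, 76} × {x36} = {(75,x36), (76,x36)}
  {76} × {x34, x36} = {(76,x34), (76,x36)}
  {76} × {x35, x36} = {(76,x35), (76,x36)}
  {74, 75, 76} × {x34} = {(74,x34), (75,x34), (76,x34)}
  {74, 75, 76} × {x36} = {(74,x36), (75,x36), (76,x36)}
  {75} × {x34, x35, x36} = {(75,x34), (75,x35), (75,x36)}
  {76} × {x34, x35, x36} = {(76,x34), (76,x35), (76,x36)}
  {75, 76} × {x34, x36} = {(75,x34), (75,x36), (76,x34), (76,x36)}
  {75, 76} × {x35, x36} = {(75,x35), (75,x36), (76,x35), (76,x36)}
  {74, 75, 76} × {x34, x36} = {(74,x34), (74,x36), (75,x34), (75,x36), (76,x34), (76,x36)}
  {74, 75, 76} × {x35, x36} = {(74,x35), (74,x36), (75,x35), (75,x36), (76,x35), (76,x36)}
  {75, 76} × {x34, x35, x36} = {(75,x34), (75,x35), (75,x36), (76,x34), (76,x35), (76,x36)}
  {74, 75, 76} × {x34, x35, x36} = {(74,x34), (74,x35), (74,x36), (75,x34), (75,x35), (75,x36), (76,x34), (76,x35), (76,x36)}
These 21 distinct sets form the basis B.
Close under arbitrary unions to get τ_{X×Y}; counting gives |τ_{X×Y}| = 70.


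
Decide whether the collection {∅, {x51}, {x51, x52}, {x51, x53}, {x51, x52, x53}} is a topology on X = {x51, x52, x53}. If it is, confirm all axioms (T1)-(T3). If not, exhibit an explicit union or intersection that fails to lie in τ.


τ IS a topology on X.

Axiom (T1): ∅ ∈ τ? Yes; X ∈ τ? Yes.
Axiom (T2/T3): check pairwise unions and intersections of members of τ.
All pairwise intersections and unions checked — each lies in τ. Therefore τ satisfies (T1), (T2), (T3): it IS a topology on X.


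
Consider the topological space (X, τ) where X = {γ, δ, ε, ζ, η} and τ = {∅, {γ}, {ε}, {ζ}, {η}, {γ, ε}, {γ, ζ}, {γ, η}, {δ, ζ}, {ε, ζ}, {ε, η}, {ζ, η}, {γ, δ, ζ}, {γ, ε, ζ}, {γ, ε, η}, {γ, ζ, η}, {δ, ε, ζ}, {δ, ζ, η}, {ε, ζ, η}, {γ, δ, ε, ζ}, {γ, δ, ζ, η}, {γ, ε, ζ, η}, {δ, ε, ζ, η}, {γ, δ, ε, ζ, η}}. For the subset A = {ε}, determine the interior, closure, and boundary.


int(A) = {ε}, cl(A) = {ε}, ∂A = ∅.

Closed sets in (X, τ) are complements of opens:
  closed(X, τ) = {∅, {γ}, {δ}, {ε}, {η}, {γ, δ}, {γ, ε}, {γ, η}, {δ, ε}, {δ, ζ}, {δ, η}, {ε, η}, {γ, δ, ε}, {γ, δ, ζ}, {γ, δ, η}, {γ, ε, η}, {δ, ε, ζ}, {δ, ε, η}, {δ, ζ, η}, {γ, δ, ε, ζ}, {γ, δ, ε, η}, {γ, δ, ζ, η}, {δ, ε, ζ, η}, {γ, δ, ε, ζ, η}}.
int(A) = ⋃ {U ∈ τ : U ⊆ A}. Opens contained in A: ∅, {ε}.
Taking the union of these: int(A) = {ε}.
cl(A) = ⋂ {C closed : A ⊆ C}. Closed sets containing A: {ε}, {γ, ε}, {δ, ε}, {ε, η}, {γ, δ, ε}, {γ, ε, η}, {δ, ε, ζ}, {δ, ε, η}, {γ, δ, ε, ζ}, {γ, δ, ε, η}, {δ, ε, ζ, η}, {γ, δ, ε, ζ, η}.
Intersecting these: cl(A) = {ε}.
∂A = cl(A) ∖ int(A) = {ε} ∖ {ε} = ∅.


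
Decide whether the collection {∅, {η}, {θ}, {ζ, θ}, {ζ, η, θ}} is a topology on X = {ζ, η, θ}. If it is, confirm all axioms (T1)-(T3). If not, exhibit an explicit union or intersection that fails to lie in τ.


τ is NOT a topology on X.

Axiom (T1): ∅ ∈ τ? Yes; X ∈ τ? Yes.
Axiom (T2/T3): check pairwise unions and intersections of members of τ.
Counterexample for (T2): {η} ∪ {θ} = {η, θ} ∉ τ. Therefore τ is NOT a topology.


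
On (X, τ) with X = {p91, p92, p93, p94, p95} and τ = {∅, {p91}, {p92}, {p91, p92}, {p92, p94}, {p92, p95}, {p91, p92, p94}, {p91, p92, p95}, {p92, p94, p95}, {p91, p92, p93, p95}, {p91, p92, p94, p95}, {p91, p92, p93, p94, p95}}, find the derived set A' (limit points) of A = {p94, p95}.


A' = {p93}

For each x ∈ X, list the open sets U ∈ τ with x ∈ U, then check whether U ∩ (A ∖ {x}) ≠ ∅ for every such U.
  x = p91: open {p91} ∋ x has {p91} ∩ (A ∖ {p91}) = ∅, so x is NOT a limit point.
  x = p92: open {p92} ∋ x has {p92} ∩ (A ∖ {p92}) = ∅, so x is NOT a limit point.
  x = p93: opens ∋ x are {p91, p92, p93, p95}, {p91, p92, p93, p94, p95}; each meets A ∖ {p93}, so x IS a limit point.
  x = p94: open {p92, p94} ∋ x has {p92, p94} ∩ (A ∖ {p94}) = ∅, so x is NOT a limit point.
  x = p95: open {p92, p95} ∋ x has {p92, p95} ∩ (A ∖ {p95}) = ∅, so x is NOT a limit point.
Collecting: A' = {p93}.


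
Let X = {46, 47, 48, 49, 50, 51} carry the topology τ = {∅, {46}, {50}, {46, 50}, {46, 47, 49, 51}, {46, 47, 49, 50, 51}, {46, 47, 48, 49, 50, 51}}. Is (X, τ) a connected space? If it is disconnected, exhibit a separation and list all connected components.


(X, τ) is connected.

Find clopen sets (U ∈ τ with X ∖ U ∈ τ):
  U = ∅, X ∖ U = {46, 47, 48, 49, 50, 51} — both open, so U is clopen.
  U = {46, 47, 48, 49, 50, 51}, X ∖ U = ∅ — both open, so U is clopen.
Only trivial clopens (∅ and X) exist, so (X, τ) is connected.
Compute connected components by grouping points that agree on all clopens:
  component: {46, 47, 48, 49, 50, 51}


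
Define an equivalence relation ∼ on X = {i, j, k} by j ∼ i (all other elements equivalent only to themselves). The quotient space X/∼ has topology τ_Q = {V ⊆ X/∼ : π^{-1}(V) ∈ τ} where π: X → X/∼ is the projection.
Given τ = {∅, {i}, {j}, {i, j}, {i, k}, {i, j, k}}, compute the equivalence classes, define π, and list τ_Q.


X/∼ = {[i=j], [k]}; |τ_Q| = 3.

Equivalence classes: [i=j], [k].
Quotient map π: X → X/∼ sends i ↦ [i=j], j ↦ [i=j], k ↦ [k].
For each subset V ⊆ X/∼, compute π^{-1}(V) ⊆ X and check whether π^{-1}(V) ∈ τ. V is open in τ_Q iff π^{-1}(V) ∈ τ.
  V = {}: π^{-1}(V) = ∅ ∈ τ ✓.
  V = {[i=j]}: π^{-1}(V) = {i, j} ∈ τ ✓.
  V = {[k]}: π^{-1}(V) = {k} ∉ τ ✗.
  V = {[i=j], [k]}: π^{-1}(V) = {i, j, k} ∈ τ ✓.
Open sets in the quotient: τ_Q = {{}, {[i=j]}, {[i=j], [k]}} (3 elements).


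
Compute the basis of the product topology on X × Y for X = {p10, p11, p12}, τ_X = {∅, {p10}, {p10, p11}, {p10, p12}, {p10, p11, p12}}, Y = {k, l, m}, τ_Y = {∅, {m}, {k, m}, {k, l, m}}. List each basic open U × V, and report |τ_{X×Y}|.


Basis B = {∅ × ∅, {p10} × {m}, {p10} × {k, m}, {p10, p11} × {m}, {p10, p12} × {m}, {p10} × {k, l, m}, {p10, p11, p12} × {m}, {p10, p11} × {k, m}, {p10, p12} × {k, m}, {p10, p11} × {k, l, m}, {p10, p12} × {k, l, m}, {p10, p11, p12} × {k, m}, {p10, p11, p12} × {k, l, m}}; |τ_{X×Y}| = 30.

Enumerate products U × V with U ∈ τ_X, V ∈ τ_Y (deduplicated):
  ∅ × ∅ = {} (∅)
  {p10} × {m} = {(p10,m)}
  {p10} × {k, m} = {(p10,k), (p10,m)}
  {p10, p11} × {m} = {(p10,m), (p11,m)}
  {p10, p12} × {m} = {(p10,m), (p12,m)}
  {p10} × {k, l, m} = {(p10,k), (p10,l), (p10,m)}
  {p10, p11, p12} × {m} = {(p10,m), (p11,m), (p12,m)}
  {p10, p11} × {k, m} = {(p10,k), (p10,m), (p11,k), (p11,m)}
  {p10, p12} × {k, m} = {(p10,k), (p10,m), (p12,k), (p12,m)}
  {p10, p11} × {k, l, m} = {(p10,k), (p10,l), (p10,m), (p11,k), (p11,l), (p11,m)}
  {p10, p12} × {k, l, m} = {(p10,k), (p10,l), (p10,m), (p12,k), (p12,l), (p12,m)}
  {p10, p11, p12} × {k, m} = {(p10,k), (p10,m), (p11,k), (p11,m), (p12,k), (p12,m)}
  {p10, p11, p12} × {k, l, m} = {(p10,k), (p10,l), (p10,m), (p11,k), (p11,l), (p11,m), (p12,k), (p12,l), (p12,m)}
These 13 distinct sets form the basis B.
Close under arbitrary unions to get τ_{X×Y}; counting gives |τ_{X×Y}| = 30.


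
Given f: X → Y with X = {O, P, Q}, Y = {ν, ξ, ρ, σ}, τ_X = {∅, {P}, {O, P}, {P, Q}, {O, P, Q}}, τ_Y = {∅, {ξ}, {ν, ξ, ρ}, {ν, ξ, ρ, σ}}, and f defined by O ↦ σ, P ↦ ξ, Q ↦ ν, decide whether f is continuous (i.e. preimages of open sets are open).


f IS continuous.

Compute f^{-1}(U) for each U ∈ τ_Y:
  U = ∅: f^{-1}(U) = ∅ ∈ τ_X ✓.
  U = {ξ}: f^{-1}(U) = {P} ∈ τ_X ✓.
  U = {ν, ξ, ρ}: f^{-1}(U) = {P, Q} ∈ τ_X ✓.
  U = {ν, ξ, ρ, σ}: f^{-1}(U) = {O, P, Q} ∈ τ_X ✓.
Every preimage lies in τ_X, so f IS continuous.


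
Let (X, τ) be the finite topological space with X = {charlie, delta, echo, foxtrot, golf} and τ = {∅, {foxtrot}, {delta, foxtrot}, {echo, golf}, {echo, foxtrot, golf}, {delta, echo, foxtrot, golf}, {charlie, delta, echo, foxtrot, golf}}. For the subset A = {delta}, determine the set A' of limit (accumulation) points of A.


A' = {charlie}

For each x ∈ X, list the open sets U ∈ τ with x ∈ U, then check whether U ∩ (A ∖ {x}) ≠ ∅ for every such U.
  x = charlie: opens ∋ x are {charlie, delta, echo, foxtrot, golf}; each meets A ∖ {charlie}, so x IS a limit point.
  x = delta: open {delta, foxtrot} ∋ x has {delta, foxtrot} ∩ (A ∖ {delta}) = ∅, so x is NOT a limit point.
  x = echo: open {echo, golf} ∋ x has {echo, golf} ∩ (A ∖ {echo}) = ∅, so x is NOT a limit point.
  x = foxtrot: open {foxtrot} ∋ x has {foxtrot} ∩ (A ∖ {foxtrot}) = ∅, so x is NOT a limit point.
  x = golf: open {echo, golf} ∋ x has {echo, golf} ∩ (A ∖ {golf}) = ∅, so x is NOT a limit point.
Collecting: A' = {charlie}.


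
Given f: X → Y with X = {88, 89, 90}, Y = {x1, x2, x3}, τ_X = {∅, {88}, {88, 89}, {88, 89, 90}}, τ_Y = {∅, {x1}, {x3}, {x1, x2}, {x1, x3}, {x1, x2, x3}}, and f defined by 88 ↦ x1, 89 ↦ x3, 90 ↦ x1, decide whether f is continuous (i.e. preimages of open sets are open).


f is NOT continuous.

Compute f^{-1}(U) for each U ∈ τ_Y:
  U = ∅: f^{-1}(U) = ∅ ∈ τ_X ✓.
  U = {x1}: f^{-1}(U) = {88, 90} ∉ τ_X ✗.
  U = {x3}: f^{-1}(U) = {89} ∉ τ_X ✗.
  U = {x1, x2}: f^{-1}(U) = {88, 90} ∉ τ_X ✗.
  U = {x1, x3}: f^{-1}(U) = {88, 89, 90} ∈ τ_X ✓.
  U = {x1, x2, x3}: f^{-1}(U) = {88, 89, 90} ∈ τ_X ✓.
Found U = {x1} with f^{-1}(U) = {88, 90} not in τ_X. Therefore f is NOT continuous.


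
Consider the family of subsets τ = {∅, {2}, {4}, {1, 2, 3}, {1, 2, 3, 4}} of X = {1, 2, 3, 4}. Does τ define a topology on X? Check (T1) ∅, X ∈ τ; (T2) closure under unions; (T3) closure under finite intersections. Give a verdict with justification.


τ is NOT a topology on X.

Axiom (T1): ∅ ∈ τ? Yes; X ∈ τ? Yes.
Axiom (T2/T3): check pairwise unions and intersections of members of τ.
Counterexample for (T2): {2} ∪ {4} = {2, 4} ∉ τ. Therefore τ is NOT a topology.


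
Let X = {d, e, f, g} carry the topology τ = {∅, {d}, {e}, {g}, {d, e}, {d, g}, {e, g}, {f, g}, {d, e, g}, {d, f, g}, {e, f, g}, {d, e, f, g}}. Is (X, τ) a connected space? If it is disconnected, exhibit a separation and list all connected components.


(X, τ) is disconnected; components = [{d}, {e}, {f, g}].

Find clopen sets (U ∈ τ with X ∖ U ∈ τ):
  U = ∅, X ∖ U = {d, e, f, g} — both open, so U is clopen.
  U = {d}, X ∖ U = {e, f, g} — both open, so U is clopen.
  U = {e}, X ∖ U = {d, f, g} — both open, so U is clopen.
  U = {d, e}, X ∖ U = {f, g} — both open, so U is clopen.
  U = {f, g}, X ∖ U = {d, e} — both open, so U is clopen.
  U = {d, f, g}, X ∖ U = {e} — both open, so U is clopen.
  U = {e, f, g}, X ∖ U = {d} — both open, so U is clopen.
  U = {d, e, f, g}, X ∖ U = ∅ — both open, so U is clopen.
Nontrivial clopen(s) exist: e.g. {e}. So (X, τ) is disconnected.
Compute connected components by grouping points that agree on all clopens:
  component: {d}
  component: {e}
  component: {f, g}


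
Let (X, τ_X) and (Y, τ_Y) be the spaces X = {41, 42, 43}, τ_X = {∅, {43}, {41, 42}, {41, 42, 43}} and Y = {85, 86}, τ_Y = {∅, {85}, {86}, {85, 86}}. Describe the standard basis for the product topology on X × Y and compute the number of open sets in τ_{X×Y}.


Basis B = {∅ × ∅, {43} × {85}, {43} × {86}, {41, 42} × {85}, {41, 42} × {86}, {43} × {85, 86}, {41, 42, 43} × {85}, {41, 42, 43} × {86}, {41, 42} × {85, 86}, {41, 42, 43} × {85, 86}}; |τ_{X×Y}| = 16.

Enumerate products U × V with U ∈ τ_X, V ∈ τ_Y (deduplicated):
  ∅ × ∅ = {} (∅)
  {43} × {85} = {(43,85)}
  {43} × {86} = {(43,86)}
  {41, 42} × {85} = {(41,85), (42,85)}
  {41, 42} × {86} = {(41,86), (42,86)}
  {43} × {85, 86} = {(43,85), (43,86)}
  {41, 42, 43} × {85} = {(41,85), (42,85), (43,85)}
  {41, 42, 43} × {86} = {(41,86), (42,86), (43,86)}
  {41, 42} × {85, 86} = {(41,85), (41,86), (42,85), (42,86)}
  {41, 42, 43} × {85, 86} = {(41,85), (41,86), (42,85), (42,86), (43,85), (43,86)}
These 10 distinct sets form the basis B.
Close under arbitrary unions to get τ_{X×Y}; counting gives |τ_{X×Y}| = 16.


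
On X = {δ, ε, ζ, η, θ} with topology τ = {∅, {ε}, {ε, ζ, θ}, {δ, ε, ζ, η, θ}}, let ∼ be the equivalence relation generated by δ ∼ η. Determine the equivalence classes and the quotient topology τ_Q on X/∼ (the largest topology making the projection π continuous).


X/∼ = {[δ=η], [ε], [ζ], [θ]}; |τ_Q| = 4.

Equivalence classes: [δ=η], [ε], [ζ], [θ].
Quotient map π: X → X/∼ sends δ ↦ [δ=η], ε ↦ [ε], ζ ↦ [ζ], η ↦ [δ=η], θ ↦ [θ].
For each subset V ⊆ X/∼, compute π^{-1}(V) ⊆ X and check whether π^{-1}(V) ∈ τ. V is open in τ_Q iff π^{-1}(V) ∈ τ.
  V = {}: π^{-1}(V) = ∅ ∈ τ ✓.
  V = {[δ=η]}: π^{-1}(V) = {δ, η} ∉ τ ✗.
  V = {[ε]}: π^{-1}(V) = {ε} ∈ τ ✓.
  V = {[δ=η], [ε]}: π^{-1}(V) = {δ, ε, η} ∉ τ ✗.
  V = {[ζ]}: π^{-1}(V) = {ζ} ∉ τ ✗.
  V = {[δ=η], [ζ]}: π^{-1}(V) = {δ, ζ, η} ∉ τ ✗.
  V = {[ε], [ζ]}: π^{-1}(V) = {ε, ζ} ∉ τ ✗.
  V = {[δ=η], [ε], [ζ]}: π^{-1}(V) = {δ, ε, ζ, η} ∉ τ ✗.
  V = {[θ]}: π^{-1}(V) = {θ} ∉ τ ✗.
  V = {[δ=η], [θ]}: π^{-1}(V) = {δ, η, θ} ∉ τ ✗.
  V = {[ε], [θ]}: π^{-1}(V) = {ε, θ} ∉ τ ✗.
  V = {[δ=η], [ε], [θ]}: π^{-1}(V) = {δ, ε, η, θ} ∉ τ ✗.
  V = {[ζ], [θ]}: π^{-1}(V) = {ζ, θ} ∉ τ ✗.
  V = {[δ=η], [ζ], [θ]}: π^{-1}(V) = {δ, ζ, η, θ} ∉ τ ✗.
  V = {[ε], [ζ], [θ]}: π^{-1}(V) = {ε, ζ, θ} ∈ τ ✓.
  V = {[δ=η], [ε], [ζ], [θ]}: π^{-1}(V) = {δ, ε, ζ, η, θ} ∈ τ ✓.
Open sets in the quotient: τ_Q = {{}, {[ε]}, {[ε], [ζ], [θ]}, {[δ=η], [ε], [ζ], [θ]}} (4 elements).


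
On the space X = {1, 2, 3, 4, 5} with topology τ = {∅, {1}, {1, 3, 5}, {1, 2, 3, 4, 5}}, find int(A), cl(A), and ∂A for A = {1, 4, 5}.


int(A) = {1}, cl(A) = {1, 2, 3, 4, 5}, ∂A = {2, 3, 4, 5}.

Closed sets in (X, τ) are complements of opens:
  closed(X, τ) = {∅, {2, 4}, {2, 3, 4, 5}, {1, 2, 3, 4, 5}}.
int(A) = ⋃ {U ∈ τ : U ⊆ A}. Opens contained in A: ∅, {1}.
Taking the union of these: int(A) = {1}.
cl(A) = ⋂ {C closed : A ⊆ C}. Closed sets containing A: {1, 2, 3, 4, 5}.
Intersecting these: cl(A) = {1, 2, 3, 4, 5}.
∂A = cl(A) ∖ int(A) = {1, 2, 3, 4, 5} ∖ {1} = {2, 3, 4, 5}.


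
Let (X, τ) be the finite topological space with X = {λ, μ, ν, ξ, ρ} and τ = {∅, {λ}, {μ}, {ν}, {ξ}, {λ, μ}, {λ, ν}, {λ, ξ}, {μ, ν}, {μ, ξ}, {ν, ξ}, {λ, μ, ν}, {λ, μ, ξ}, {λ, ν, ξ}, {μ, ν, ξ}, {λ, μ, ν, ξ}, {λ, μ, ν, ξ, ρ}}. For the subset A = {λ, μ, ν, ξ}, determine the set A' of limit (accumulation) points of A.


A' = {ρ}

For each x ∈ X, list the open sets U ∈ τ with x ∈ U, then check whether U ∩ (A ∖ {x}) ≠ ∅ for every such U.
  x = λ: open {λ} ∋ x has {λ} ∩ (A ∖ {λ}) = ∅, so x is NOT a limit point.
  x = μ: open {μ} ∋ x has {μ} ∩ (A ∖ {μ}) = ∅, so x is NOT a limit point.
  x = ν: open {ν} ∋ x has {ν} ∩ (A ∖ {ν}) = ∅, so x is NOT a limit point.
  x = ξ: open {ξ} ∋ x has {ξ} ∩ (A ∖ {ξ}) = ∅, so x is NOT a limit point.
  x = ρ: opens ∋ x are {λ, μ, ν, ξ, ρ}; each meets A ∖ {ρ}, so x IS a limit point.
Collecting: A' = {ρ}.


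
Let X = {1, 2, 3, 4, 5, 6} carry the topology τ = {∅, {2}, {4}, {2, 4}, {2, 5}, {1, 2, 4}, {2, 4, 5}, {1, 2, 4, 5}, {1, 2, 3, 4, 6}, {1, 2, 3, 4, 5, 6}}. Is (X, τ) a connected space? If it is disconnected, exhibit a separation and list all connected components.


(X, τ) is connected.

Find clopen sets (U ∈ τ with X ∖ U ∈ τ):
  U = ∅, X ∖ U = {1, 2, 3, 4, 5, 6} — both open, so U is clopen.
  U = {1, 2, 3, 4, 5, 6}, X ∖ U = ∅ — both open, so U is clopen.
Only trivial clopens (∅ and X) exist, so (X, τ) is connected.
Compute connected components by grouping points that agree on all clopens:
  component: {1, 2, 3, 4, 5, 6}


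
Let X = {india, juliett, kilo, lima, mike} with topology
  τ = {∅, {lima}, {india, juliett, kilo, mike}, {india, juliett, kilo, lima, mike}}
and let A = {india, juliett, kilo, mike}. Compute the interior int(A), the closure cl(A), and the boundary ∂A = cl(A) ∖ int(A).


int(A) = {india, juliett, kilo, mike}, cl(A) = {india, juliett, kilo, mike}, ∂A = ∅.

Closed sets in (X, τ) are complements of opens:
  closed(X, τ) = {∅, {lima}, {india, juliett, kilo, mike}, {india, juliett, kilo, lima, mike}}.
int(A) = ⋃ {U ∈ τ : U ⊆ A}. Opens contained in A: ∅, {india, juliett, kilo, mike}.
Taking the union of these: int(A) = {india, juliett, kilo, mike}.
cl(A) = ⋂ {C closed : A ⊆ C}. Closed sets containing A: {india, juliett, kilo, mike}, {india, juliett, kilo, lima, mike}.
Intersecting these: cl(A) = {india, juliett, kilo, mike}.
∂A = cl(A) ∖ int(A) = {india, juliett, kilo, mike} ∖ {india, juliett, kilo, mike} = ∅.


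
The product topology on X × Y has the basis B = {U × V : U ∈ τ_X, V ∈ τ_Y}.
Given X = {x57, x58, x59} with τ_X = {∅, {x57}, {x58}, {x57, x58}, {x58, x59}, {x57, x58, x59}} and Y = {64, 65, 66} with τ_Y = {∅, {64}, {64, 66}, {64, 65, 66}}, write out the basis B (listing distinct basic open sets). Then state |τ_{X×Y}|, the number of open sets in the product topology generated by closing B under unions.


Basis B = {∅ × ∅, {x57} × {64}, {x58} × {64}, {x57} × {64, 66}, {x57, x58} × {64}, {x58} × {64, 66}, {x58, x59} × {64}, {x57} × {64, 65, 66}, {x57, x58, x59} × {64}, {x58} × {64, 65, 66}, {x57, x58} × {64, 66}, {x58, x59} × {64, 66}, {x57, x58} × {64, 65, 66}, {x57, x58, x59} × {64, 66}, {x58, x59} × {64, 65, 66}, {x57, x58, x59} × {64, 65, 66}}; |τ_{X×Y}| = 40.

Enumerate products U × V with U ∈ τ_X, V ∈ τ_Y (deduplicated):
  ∅ × ∅ = {} (∅)
  {x57} × {64} = {(x57,64)}
  {x58} × {64} = {(x58,64)}
  {x57} × {64, 66} = {(x57,64), (x57,66)}
  {x57, x58} × {64} = {(x57,64), (x58,64)}
  {x58} × {64, 66} = {(x58,64), (x58,66)}
  {x58, x59} × {64} = {(x58,64), (x59,64)}
  {x57} × {64, 65, 66} = {(x57,64), (x57,65), (x57,66)}
  {x57, x58, x59} × {64} = {(x57,64), (x58,64), (x59,64)}
  {x58} × {64, 65, 66} = {(x58,64), (x58,65), (x58,66)}
  {x57, x58} × {64, 66} = {(x57,64), (x57,66), (x58,64), (x58,66)}
  {x58, x59} × {64, 66} = {(x58,64), (x58,66), (x59,64), (x59,66)}
  {x57, x58} × {64, 65, 66} = {(x57,64), (x57,65), (x57,66), (x58,64), (x58,65), (x58,66)}
  {x57, x58, x59} × {64, 66} = {(x57,64), (x57,66), (x58,64), (x58,66), (x59,64), (x59,66)}
  {x58, x59} × {64, 65, 66} = {(x58,64), (x58,65), (x58,66), (x59,64), (x59,65), (x59,66)}
  {x57, x58, x59} × {64, 65, 66} = {(x57,64), (x57,65), (x57,66), (x58,64), (x58,65), (x58,66), (x59,64), (x59,65), (x59,66)}
These 16 distinct sets form the basis B.
Close under arbitrary unions to get τ_{X×Y}; counting gives |τ_{X×Y}| = 40.


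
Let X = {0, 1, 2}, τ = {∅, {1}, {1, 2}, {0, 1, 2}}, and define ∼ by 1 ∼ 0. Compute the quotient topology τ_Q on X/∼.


X/∼ = {[0=1], [2]}; |τ_Q| = 2.

Equivalence classes: [0=1], [2].
Quotient map π: X → X/∼ sends 0 ↦ [0=1], 1 ↦ [0=1], 2 ↦ [2].
For each subset V ⊆ X/∼, compute π^{-1}(V) ⊆ X and check whether π^{-1}(V) ∈ τ. V is open in τ_Q iff π^{-1}(V) ∈ τ.
  V = {}: π^{-1}(V) = ∅ ∈ τ ✓.
  V = {[0=1]}: π^{-1}(V) = {0, 1} ∉ τ ✗.
  V = {[2]}: π^{-1}(V) = {2} ∉ τ ✗.
  V = {[0=1], [2]}: π^{-1}(V) = {0, 1, 2} ∈ τ ✓.
Open sets in the quotient: τ_Q = {{}, {[0=1], [2]}} (2 elements).


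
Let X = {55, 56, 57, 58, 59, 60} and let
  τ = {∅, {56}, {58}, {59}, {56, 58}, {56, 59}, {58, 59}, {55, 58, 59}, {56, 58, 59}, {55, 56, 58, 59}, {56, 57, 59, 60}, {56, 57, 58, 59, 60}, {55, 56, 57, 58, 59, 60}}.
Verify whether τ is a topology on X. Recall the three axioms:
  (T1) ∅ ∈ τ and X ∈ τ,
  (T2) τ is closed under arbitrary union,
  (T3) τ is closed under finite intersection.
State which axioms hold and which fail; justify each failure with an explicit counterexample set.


τ IS a topology on X.

Axiom (T1): ∅ ∈ τ? Yes; X ∈ τ? Yes.
Axiom (T2/T3): check pairwise unions and intersections of members of τ.
All pairwise intersections and unions checked — each lies in τ. Therefore τ satisfies (T1), (T2), (T3): it IS a topology on X.


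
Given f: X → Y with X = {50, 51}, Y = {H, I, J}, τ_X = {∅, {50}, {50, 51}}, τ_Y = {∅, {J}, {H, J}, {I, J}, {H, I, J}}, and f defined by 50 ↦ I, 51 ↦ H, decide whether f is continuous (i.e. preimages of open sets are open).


f is NOT continuous.

Compute f^{-1}(U) for each U ∈ τ_Y:
  U = ∅: f^{-1}(U) = ∅ ∈ τ_X ✓.
  U = {J}: f^{-1}(U) = ∅ ∈ τ_X ✓.
  U = {H, J}: f^{-1}(U) = {51} ∉ τ_X ✗.
  U = {I, J}: f^{-1}(U) = {50} ∈ τ_X ✓.
  U = {H, I, J}: f^{-1}(U) = {50, 51} ∈ τ_X ✓.
Found U = {H, J} with f^{-1}(U) = {51} not in τ_X. Therefore f is NOT continuous.
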